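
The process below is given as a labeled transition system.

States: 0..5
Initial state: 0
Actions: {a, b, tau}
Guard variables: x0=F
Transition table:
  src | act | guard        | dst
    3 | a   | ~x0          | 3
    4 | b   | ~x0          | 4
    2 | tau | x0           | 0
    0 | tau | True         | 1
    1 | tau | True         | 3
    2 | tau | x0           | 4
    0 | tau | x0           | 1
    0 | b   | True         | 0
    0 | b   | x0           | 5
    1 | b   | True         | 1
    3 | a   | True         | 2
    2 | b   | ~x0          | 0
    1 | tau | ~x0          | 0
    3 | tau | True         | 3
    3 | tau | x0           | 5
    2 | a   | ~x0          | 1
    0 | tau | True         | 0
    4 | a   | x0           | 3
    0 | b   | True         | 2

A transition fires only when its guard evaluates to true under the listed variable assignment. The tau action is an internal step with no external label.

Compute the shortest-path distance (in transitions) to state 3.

Layered search for 3:
  L0 = {0}
  L1 = {1,2}
  L2 = {3}
depth(3)=2, e.g. tau·tau

Answer: 2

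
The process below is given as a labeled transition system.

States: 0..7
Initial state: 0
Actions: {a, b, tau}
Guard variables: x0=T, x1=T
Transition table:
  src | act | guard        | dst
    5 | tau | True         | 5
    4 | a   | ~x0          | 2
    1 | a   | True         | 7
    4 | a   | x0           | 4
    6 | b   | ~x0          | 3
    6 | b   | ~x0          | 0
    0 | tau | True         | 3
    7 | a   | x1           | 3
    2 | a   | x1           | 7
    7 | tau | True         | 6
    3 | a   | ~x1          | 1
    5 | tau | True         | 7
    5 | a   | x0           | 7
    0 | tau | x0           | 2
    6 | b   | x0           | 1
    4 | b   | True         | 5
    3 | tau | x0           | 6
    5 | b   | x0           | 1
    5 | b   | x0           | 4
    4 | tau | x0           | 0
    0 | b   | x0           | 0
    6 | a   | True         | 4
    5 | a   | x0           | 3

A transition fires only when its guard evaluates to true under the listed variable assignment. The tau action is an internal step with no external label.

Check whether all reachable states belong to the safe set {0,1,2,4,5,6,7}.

Allowed set {0,1,2,4,5,6,7}
Reach set: {0,1,2,3,4,5,6,7}
  0: safe
  1: safe
  2: safe
  3: outside
  4: safe
  5: safe
  6: safe
  7: safe
counterexample path to 3: tau

Answer: INVARIANT VIOLATED at state 3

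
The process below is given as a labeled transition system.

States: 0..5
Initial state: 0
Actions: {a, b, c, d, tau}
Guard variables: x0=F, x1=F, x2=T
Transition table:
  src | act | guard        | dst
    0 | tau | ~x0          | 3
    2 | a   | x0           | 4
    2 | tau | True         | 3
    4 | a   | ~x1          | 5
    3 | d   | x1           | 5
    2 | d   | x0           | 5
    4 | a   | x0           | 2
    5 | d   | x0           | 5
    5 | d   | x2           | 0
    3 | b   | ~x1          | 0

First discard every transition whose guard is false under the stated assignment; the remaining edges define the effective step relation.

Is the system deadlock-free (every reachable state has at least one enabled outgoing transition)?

Answer: DEADLOCK-FREE

Trace:
Reach set: {0,3}
  0: tau→3  [1 exit(s)]
  3: b→0  [1 exit(s)]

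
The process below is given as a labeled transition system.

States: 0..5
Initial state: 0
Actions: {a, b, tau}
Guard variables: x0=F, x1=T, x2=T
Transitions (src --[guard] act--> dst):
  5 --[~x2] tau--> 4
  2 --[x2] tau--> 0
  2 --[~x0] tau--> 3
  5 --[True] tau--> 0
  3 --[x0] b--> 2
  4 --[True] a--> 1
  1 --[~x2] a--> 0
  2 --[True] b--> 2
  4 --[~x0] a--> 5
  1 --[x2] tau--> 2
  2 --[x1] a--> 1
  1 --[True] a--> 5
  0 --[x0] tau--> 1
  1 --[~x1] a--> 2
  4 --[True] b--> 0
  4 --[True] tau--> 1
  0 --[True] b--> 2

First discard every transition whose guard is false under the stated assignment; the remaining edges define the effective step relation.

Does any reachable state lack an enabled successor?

R = {0,1,2,3,5}
  0: b→2  [1 exit(s)]
  1: a→5  tau→2  [2 exit(s)]
  2: a→1  b→2  tau→0  tau→3  [4 exit(s)]
  3: ∅  [deadlock]
  5: tau→0  [1 exit(s)]
witness 3: b·tau

Answer: DEADLOCK at state 3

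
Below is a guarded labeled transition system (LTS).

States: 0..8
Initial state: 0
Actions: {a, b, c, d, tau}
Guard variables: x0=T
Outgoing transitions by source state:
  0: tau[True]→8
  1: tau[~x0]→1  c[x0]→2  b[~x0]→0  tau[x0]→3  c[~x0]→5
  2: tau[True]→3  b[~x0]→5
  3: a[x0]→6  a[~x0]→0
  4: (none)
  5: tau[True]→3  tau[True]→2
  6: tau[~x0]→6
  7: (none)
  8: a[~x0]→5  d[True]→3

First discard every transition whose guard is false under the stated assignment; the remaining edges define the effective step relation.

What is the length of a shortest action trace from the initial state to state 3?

Answer: 2

Trace:
BFS to 3:
  L0 = {0}
  L1 = {8}
  L2 = {3}
depth(3)=2, e.g. tau·d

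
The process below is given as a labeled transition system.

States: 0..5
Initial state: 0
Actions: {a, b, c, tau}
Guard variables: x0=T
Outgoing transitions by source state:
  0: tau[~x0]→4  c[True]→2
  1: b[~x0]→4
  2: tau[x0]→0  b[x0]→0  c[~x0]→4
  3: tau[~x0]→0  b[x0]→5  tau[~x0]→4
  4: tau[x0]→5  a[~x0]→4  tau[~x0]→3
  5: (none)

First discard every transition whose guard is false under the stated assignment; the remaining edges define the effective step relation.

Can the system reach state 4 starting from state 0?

Answer: UNREACHABLE

Analysis:
Guard filter leaves 5 enabled edge(s).
L0 = {0}
L1 = {2}  now seen {0,2}
Reach set: {0,2}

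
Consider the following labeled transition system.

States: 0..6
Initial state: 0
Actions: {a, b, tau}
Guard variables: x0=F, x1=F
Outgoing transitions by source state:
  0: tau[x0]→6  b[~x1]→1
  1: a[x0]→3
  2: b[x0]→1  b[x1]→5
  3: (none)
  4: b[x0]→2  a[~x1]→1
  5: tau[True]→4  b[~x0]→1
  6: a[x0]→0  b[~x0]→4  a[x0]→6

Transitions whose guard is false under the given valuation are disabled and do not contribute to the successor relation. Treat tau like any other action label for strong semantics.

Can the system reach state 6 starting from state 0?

After dropping false guards: 5 live edges.
L0 = {0}
L1 = {1}  now seen {0,1}
Reach set: {0,1}

Answer: UNREACHABLE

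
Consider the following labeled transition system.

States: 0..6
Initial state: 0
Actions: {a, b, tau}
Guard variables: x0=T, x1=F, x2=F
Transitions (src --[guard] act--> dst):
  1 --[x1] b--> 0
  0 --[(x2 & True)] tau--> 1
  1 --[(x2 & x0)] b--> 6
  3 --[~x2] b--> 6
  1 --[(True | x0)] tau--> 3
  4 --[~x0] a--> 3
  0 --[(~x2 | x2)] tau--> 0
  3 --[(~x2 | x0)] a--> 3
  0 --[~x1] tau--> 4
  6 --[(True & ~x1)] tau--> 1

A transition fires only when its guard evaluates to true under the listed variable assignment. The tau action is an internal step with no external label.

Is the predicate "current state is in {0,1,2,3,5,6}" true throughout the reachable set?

Safe = {0,1,2,3,5,6}
R = {0,4}
  0: ✓
  4: outside
reach 4 via tau — violates

Answer: INVARIANT VIOLATED at state 4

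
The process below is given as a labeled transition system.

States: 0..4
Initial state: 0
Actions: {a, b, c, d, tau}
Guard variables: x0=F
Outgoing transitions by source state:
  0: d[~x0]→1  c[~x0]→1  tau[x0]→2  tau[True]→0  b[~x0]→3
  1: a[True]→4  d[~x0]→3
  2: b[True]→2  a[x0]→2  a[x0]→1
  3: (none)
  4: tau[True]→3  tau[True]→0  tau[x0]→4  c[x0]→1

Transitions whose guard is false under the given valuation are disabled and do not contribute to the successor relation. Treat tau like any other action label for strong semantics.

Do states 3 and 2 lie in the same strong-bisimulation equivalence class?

Answer: NOT BISIMILAR

Analysis:
Refine partition for ~:
  round 0: {{0,1,2,3,4}}
  round 1: {{0},{1},{2},{3},{4}}
5 equivalence class(es) (converged in 2)
3∈{3}, 2∈{2}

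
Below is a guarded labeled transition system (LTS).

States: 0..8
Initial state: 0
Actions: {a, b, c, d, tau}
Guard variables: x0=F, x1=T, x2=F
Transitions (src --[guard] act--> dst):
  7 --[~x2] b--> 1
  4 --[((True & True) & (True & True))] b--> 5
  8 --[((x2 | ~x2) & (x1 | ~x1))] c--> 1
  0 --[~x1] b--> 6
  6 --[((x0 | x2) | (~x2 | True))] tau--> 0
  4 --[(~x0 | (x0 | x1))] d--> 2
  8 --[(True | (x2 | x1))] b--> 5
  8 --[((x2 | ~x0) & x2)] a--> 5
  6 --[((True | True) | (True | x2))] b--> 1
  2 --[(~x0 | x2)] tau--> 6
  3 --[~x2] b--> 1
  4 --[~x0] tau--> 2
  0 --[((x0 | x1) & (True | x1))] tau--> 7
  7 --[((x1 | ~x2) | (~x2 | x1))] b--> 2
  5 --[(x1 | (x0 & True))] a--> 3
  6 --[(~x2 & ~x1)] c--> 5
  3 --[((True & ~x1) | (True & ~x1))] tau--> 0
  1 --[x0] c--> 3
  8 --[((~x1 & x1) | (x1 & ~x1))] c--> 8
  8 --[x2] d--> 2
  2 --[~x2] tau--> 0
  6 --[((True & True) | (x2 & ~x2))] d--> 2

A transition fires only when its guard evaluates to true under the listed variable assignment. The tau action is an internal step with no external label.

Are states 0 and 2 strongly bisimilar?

Bisimulation quotient by refinement:
  round 0: {{0,1,2,3,4,5,6,7,8}}
  round 1: {{0,2},{1},{3,7},{4,6},{5},{8}}
  round 2: {{0},{1},{2},{3},{4},{5},{6},{7},{8}}
Fixed point at round 3; 9 class(es).
[0]={0}  [2]={2}

Answer: NOT BISIMILAR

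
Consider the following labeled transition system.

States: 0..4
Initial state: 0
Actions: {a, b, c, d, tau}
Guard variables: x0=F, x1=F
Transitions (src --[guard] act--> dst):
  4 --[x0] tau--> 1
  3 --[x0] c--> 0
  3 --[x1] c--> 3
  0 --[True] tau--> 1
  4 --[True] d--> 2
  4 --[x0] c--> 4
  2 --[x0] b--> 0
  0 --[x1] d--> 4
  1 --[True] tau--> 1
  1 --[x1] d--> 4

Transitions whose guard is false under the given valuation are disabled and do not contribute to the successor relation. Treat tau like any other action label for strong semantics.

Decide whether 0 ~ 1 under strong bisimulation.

Answer: BISIMILAR

Working:
Refine partition for ~:
  round 0: {{0,1,2,3,4}}
  round 1: {{0,1},{2,3},{4}}
Fixed point at round 2; 3 class(es).
[0]={0,1}  [1]={0,1}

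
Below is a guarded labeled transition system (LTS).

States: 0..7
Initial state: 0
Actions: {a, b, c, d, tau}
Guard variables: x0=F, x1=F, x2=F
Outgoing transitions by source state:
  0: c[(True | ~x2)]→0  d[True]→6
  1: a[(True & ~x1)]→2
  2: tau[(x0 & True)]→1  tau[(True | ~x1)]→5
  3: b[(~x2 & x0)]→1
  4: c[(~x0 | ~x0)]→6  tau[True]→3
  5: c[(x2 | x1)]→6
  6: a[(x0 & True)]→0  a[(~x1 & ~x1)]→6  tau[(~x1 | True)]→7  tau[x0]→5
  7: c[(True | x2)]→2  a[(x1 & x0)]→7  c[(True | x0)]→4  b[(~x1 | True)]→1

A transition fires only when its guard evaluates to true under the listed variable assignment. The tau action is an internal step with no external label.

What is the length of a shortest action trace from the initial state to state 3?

Answer: 4

Working:
Breadth-first toward 3:
  depth 0: {0}
  depth 1: {6}
  depth 2: {7}
  depth 3: {1,2,4}
  depth 4: {3,5}
first hit 3 at d=4 via d·tau·c·tau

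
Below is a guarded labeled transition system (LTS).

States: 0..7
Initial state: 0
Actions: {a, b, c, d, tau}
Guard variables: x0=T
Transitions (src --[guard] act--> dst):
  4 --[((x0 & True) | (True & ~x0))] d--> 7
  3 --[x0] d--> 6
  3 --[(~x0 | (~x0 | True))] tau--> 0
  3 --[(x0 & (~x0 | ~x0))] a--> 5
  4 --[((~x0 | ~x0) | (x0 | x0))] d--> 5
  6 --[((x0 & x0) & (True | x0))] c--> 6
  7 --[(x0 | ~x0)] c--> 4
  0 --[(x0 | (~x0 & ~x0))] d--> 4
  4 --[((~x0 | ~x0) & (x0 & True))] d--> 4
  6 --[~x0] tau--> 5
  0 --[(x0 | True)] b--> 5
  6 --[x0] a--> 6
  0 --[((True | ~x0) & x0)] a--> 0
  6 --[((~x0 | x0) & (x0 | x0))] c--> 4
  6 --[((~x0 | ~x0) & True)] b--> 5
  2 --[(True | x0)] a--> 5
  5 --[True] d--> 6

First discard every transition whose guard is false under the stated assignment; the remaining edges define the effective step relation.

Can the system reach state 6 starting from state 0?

After dropping false guards: 13 live edges.
Layer 0: {0}
Layer 1: {4,5}  cumulative {0,4,5}
Layer 2: {6,7}  cumulative {0,4,5,6,7}
Reach set: {0,4,5,6,7}
trace reaching 6: b·d

Answer: REACHABLE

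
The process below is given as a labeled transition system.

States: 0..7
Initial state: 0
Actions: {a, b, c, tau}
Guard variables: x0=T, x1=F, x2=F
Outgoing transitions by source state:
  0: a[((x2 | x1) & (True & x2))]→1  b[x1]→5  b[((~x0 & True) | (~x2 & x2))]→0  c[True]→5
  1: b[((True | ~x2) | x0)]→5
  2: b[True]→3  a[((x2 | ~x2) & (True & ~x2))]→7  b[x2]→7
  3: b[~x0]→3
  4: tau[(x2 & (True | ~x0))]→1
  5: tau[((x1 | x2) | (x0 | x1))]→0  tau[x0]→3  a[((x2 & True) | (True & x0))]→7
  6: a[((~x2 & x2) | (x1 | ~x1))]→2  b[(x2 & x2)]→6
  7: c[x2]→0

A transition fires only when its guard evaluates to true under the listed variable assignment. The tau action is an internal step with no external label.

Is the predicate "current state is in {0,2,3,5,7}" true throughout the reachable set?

Answer: INVARIANT HOLDS

Trace:
Safe = {0,2,3,5,7}
Reachable = {0,3,5,7}
  0: ✓
  3: ✓
  5: ✓
  7: ✓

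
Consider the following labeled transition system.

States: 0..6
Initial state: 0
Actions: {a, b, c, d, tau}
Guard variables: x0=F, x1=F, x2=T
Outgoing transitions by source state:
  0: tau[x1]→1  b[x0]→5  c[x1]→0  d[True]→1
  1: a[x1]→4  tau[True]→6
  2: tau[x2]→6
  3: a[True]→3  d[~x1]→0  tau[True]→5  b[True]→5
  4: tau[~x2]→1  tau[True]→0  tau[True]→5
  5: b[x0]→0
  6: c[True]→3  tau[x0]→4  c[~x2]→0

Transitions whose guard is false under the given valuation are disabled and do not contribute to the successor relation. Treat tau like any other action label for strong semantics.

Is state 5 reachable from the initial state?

After dropping false guards: 10 live edges.
depth 0: {0}
depth 1: {1}  now seen {0,1}
depth 2: {6}  now seen {0,1,6}
depth 3: {3}  now seen {0,1,3,6}
depth 4: {5}  now seen {0,1,3,5,6}
Reachable = {0,1,3,5,6}
trace reaching 5: d·tau·c·tau

Answer: REACHABLE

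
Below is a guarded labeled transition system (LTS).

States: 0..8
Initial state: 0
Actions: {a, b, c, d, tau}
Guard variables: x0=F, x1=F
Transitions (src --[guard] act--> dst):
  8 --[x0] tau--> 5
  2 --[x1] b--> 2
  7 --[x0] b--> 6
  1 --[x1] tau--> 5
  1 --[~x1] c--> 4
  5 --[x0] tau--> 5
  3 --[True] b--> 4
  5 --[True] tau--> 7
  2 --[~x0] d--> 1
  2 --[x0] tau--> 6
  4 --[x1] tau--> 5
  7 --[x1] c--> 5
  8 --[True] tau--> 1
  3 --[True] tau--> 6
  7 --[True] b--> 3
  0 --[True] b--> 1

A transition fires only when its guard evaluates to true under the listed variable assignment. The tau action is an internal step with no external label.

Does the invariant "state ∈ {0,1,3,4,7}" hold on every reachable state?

Answer: INVARIANT HOLDS

Trace:
Allowed set {0,1,3,4,7}
Reachable = {0,1,4}
  0: ✓
  1: ✓
  4: ✓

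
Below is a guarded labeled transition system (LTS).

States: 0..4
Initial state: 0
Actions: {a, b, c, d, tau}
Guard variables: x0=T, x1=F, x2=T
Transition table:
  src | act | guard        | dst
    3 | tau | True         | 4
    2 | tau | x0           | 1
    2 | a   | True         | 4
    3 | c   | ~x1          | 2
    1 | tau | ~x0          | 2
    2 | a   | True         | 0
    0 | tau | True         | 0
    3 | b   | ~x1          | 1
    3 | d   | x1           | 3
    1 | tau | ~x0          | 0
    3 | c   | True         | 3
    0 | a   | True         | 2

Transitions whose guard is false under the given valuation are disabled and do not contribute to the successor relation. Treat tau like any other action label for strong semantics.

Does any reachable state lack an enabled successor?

Answer: DEADLOCK at state 1

Analysis:
Reachable = {0,1,2,4}
  0: a→2  tau→0  [2 out]
  1: ∅  [no exit]
  2: a→0  a→4  tau→1  [3 out]
  4: ∅  [no exit]
trace reaching 1: a·tau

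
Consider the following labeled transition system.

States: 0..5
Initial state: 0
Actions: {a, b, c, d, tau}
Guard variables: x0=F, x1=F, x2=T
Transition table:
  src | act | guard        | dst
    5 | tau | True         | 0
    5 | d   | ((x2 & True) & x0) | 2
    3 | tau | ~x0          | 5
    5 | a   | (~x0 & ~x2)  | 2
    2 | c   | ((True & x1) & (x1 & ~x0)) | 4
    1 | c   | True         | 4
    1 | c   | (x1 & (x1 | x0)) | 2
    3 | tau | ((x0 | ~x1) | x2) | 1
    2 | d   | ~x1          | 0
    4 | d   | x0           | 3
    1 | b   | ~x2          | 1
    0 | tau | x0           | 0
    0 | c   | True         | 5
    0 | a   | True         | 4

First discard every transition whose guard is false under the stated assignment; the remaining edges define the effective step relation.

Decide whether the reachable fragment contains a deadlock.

Reach set: {0,4,5}
  0: a→4  c→5  [2 exit(s)]
  4: ∅  [deadlock]
  5: tau→0  [1 exit(s)]
Path to 4: a

Answer: DEADLOCK at state 4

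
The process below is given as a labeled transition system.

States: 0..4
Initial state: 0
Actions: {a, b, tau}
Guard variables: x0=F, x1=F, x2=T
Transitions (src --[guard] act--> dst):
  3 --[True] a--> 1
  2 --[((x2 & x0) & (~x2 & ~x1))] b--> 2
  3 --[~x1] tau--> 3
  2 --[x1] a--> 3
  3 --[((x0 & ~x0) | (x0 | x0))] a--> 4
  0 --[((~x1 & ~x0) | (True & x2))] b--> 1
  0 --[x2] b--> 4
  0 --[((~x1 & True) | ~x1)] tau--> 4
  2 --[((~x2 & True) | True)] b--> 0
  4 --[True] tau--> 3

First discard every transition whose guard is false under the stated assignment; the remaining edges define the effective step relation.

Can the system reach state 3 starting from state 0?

Answer: REACHABLE

Trace:
After dropping false guards: 7 live edges.
depth 0: {0}
depth 1: {1,4}  now seen {0,1,4}
depth 2: {3}  now seen {0,1,3,4}
R = {0,1,3,4}
trace reaching 3: b·tau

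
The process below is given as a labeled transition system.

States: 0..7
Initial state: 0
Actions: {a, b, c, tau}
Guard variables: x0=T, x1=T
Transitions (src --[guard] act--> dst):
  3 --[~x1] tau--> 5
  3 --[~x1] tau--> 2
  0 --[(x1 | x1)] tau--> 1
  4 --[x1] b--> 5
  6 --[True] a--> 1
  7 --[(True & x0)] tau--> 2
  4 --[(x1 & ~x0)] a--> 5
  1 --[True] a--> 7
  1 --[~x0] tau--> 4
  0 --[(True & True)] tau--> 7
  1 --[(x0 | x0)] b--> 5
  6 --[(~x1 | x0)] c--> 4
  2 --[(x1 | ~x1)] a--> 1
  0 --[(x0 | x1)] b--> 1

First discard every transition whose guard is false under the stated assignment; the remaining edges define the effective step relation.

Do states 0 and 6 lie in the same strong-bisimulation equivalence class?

Answer: NOT BISIMILAR

Trace:
Refine partition for ~:
  π0 = {{0,1,2,3,4,5,6,7}}
  π1 = {{0},{1},{2},{3,5},{4},{6},{7}}
Fixed point at round 2; 7 class(es).
0∈{0}, 6∈{6}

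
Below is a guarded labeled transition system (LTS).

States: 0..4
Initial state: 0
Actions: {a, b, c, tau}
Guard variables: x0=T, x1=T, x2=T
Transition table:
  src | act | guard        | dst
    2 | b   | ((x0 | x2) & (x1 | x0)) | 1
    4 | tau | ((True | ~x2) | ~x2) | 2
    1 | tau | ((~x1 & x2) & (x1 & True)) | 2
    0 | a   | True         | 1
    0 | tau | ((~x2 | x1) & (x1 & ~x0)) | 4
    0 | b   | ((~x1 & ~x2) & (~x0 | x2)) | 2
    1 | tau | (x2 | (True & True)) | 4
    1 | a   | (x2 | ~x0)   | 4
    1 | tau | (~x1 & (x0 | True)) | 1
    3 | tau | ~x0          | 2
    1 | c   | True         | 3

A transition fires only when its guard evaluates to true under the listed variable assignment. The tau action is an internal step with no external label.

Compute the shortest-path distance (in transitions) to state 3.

Answer: 2

Analysis:
Layered search for 3:
  Layer 0: {0}
  Layer 1: {1}
  Layer 2: {3,4}
3 enters at depth 2; path a·c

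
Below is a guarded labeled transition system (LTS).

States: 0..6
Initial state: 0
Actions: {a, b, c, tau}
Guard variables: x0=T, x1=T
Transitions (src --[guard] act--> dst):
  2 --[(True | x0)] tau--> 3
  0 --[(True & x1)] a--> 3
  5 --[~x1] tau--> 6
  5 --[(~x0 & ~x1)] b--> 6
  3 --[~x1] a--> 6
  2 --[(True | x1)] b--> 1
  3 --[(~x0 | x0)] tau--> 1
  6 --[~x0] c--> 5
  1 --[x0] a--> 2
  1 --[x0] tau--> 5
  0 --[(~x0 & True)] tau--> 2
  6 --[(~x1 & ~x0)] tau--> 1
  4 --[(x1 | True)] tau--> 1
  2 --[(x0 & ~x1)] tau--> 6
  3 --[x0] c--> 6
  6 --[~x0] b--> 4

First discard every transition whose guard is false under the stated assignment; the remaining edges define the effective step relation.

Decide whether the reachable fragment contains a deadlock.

Answer: DEADLOCK at state 5

Trace:
Reach set: {0,1,2,3,5,6}
  0: a→3  [1 out]
  1: a→2  tau→5  [2 out]
  2: b→1  tau→3  [2 out]
  3: c→6  tau→1  [2 out]
  5: ∅  [no exit]
  6: ∅  [no exit]
Path to 5: a·tau·tau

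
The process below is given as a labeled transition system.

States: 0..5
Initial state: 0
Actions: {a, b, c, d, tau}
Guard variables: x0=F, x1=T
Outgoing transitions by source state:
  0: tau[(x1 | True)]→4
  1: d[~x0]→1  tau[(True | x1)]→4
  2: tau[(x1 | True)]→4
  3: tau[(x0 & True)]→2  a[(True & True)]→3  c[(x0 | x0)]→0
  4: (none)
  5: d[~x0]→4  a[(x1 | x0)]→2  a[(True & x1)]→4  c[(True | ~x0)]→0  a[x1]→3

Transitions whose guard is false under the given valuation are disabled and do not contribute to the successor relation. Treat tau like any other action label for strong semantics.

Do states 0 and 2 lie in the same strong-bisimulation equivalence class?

Refine partition for ~:
  π0 = {{0,1,2,3,4,5}}
  π1 = {{0,2},{1},{3},{4},{5}}
5 equivalence class(es) (converged in 2)
class of 0: {0,2}; class of 2: {0,2}

Answer: BISIMILAR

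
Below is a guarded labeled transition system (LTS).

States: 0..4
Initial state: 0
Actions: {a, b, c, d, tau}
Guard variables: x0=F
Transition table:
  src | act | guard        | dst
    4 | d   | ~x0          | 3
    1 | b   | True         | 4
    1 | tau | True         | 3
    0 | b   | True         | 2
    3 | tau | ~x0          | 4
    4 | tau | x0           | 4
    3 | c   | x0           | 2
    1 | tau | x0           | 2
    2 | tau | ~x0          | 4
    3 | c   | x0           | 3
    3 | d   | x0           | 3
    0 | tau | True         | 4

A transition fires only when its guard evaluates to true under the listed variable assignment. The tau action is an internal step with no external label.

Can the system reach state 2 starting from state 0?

Answer: REACHABLE

Trace:
Guard filter leaves 7 enabled edge(s).
depth 0: {0}
depth 1: {2,4}  now seen {0,2,4}
depth 2: {3}  now seen {0,2,3,4}
R = {0,2,3,4}
Path to 2: b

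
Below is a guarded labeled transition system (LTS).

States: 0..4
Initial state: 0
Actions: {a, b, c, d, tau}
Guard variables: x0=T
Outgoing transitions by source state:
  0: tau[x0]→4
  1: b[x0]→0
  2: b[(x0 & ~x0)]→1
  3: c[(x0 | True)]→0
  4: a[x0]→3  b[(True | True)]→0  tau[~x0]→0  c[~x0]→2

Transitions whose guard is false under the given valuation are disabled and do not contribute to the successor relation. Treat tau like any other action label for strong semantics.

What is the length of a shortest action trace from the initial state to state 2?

BFS to 2:
  depth 0: {0}
  depth 1: {4}
  depth 2: {3}
2 never appears.

Answer: UNREACHABLE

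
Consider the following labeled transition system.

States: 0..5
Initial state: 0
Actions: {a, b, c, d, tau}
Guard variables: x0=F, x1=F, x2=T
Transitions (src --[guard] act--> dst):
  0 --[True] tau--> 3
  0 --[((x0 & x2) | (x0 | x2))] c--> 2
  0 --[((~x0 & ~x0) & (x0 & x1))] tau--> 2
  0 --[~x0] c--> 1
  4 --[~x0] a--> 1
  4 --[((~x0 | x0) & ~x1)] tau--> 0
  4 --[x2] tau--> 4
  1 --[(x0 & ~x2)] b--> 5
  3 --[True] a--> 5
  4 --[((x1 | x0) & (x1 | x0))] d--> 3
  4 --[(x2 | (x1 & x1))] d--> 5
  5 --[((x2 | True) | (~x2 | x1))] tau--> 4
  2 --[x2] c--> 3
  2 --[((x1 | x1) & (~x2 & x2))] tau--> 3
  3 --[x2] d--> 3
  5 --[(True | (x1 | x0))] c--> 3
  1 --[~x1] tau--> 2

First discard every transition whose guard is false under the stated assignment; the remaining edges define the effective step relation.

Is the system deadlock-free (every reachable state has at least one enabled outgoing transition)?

Reachable = {0,1,2,3,4,5}
  0: c→1  c→2  tau→3  [deg 3]
  1: tau→2  [deg 1]
  2: c→3  [deg 1]
  3: a→5  d→3  [deg 2]
  4: a→1  d→5  tau→0  tau→4  [deg 4]
  5: c→3  tau→4  [deg 2]

Answer: DEADLOCK-FREE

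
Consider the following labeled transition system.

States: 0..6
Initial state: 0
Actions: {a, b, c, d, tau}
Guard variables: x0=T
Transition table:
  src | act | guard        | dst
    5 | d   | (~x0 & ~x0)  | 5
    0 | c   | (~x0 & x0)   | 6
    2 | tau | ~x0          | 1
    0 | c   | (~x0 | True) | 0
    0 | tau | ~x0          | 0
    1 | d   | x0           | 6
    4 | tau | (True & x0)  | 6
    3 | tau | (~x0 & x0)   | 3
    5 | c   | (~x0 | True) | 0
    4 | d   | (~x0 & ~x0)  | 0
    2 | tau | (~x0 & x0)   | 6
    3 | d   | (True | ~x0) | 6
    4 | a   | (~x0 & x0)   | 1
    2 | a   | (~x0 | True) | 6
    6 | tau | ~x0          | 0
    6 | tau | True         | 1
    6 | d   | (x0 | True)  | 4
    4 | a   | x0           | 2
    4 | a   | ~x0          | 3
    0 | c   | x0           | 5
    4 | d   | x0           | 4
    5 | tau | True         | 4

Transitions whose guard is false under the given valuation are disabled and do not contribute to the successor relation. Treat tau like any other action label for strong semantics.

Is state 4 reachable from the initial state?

Answer: REACHABLE

Working:
Guard filter leaves 12 enabled edge(s).
depth 0: {0}
depth 1: {5}  now seen {0,5}
depth 2: {4}  now seen {0,4,5}
depth 3: {2,6}  now seen {0,2,4,5,6}
depth 4: {1}  now seen {0,1,2,4,5,6}
Reach set: {0,1,2,4,5,6}
witness 4: c·tau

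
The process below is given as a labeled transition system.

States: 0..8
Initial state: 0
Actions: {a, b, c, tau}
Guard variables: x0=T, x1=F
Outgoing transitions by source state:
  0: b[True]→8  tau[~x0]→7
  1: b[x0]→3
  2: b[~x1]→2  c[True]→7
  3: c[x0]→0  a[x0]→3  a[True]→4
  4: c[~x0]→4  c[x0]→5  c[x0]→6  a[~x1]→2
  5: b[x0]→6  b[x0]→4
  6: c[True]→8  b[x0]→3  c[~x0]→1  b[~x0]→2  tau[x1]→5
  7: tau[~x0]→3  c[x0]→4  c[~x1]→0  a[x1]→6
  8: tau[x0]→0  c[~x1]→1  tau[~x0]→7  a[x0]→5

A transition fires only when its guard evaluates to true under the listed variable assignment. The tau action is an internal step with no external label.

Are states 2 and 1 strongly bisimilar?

Refine partition for ~:
  π0 = {{0,1,2,3,4,5,6,7,8}}
  π1 = {{0,1,5},{2,6},{3,4},{7},{8}}
  π2 = {{0},{1},{2},{3},{4},{5},{6},{7},{8}}
stable after 3 split(s): 9 block(s)
[2]={2}  [1]={1}

Answer: NOT BISIMILAR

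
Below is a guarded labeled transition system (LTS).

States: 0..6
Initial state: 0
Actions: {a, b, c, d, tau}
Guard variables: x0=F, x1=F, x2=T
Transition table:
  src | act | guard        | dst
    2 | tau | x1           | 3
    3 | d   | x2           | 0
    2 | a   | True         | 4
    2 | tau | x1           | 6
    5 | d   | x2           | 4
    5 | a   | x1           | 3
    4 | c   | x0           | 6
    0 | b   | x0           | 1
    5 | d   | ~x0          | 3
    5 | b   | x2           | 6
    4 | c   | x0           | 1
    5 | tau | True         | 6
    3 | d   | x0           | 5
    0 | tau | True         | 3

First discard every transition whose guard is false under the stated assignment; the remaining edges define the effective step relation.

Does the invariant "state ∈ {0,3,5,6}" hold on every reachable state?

Safe = {0,3,5,6}
R = {0,3}
  0: safe
  3: safe

Answer: INVARIANT HOLDS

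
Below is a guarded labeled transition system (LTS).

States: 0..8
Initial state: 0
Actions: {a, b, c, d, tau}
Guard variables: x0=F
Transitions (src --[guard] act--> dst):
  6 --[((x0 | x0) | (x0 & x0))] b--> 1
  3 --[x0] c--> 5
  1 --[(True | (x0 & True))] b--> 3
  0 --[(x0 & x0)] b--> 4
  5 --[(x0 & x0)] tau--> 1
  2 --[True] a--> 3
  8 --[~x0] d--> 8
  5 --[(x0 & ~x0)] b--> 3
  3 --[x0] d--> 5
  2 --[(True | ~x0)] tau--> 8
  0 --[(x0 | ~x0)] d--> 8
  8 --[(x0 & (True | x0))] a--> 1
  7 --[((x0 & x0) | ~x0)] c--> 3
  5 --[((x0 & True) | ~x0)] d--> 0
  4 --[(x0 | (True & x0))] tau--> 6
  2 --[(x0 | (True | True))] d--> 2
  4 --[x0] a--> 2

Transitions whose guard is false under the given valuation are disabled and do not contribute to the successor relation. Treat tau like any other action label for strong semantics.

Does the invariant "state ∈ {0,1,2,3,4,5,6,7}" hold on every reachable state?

Safe = {0,1,2,3,4,5,6,7}
Reachable = {0,8}
  0: ✓
  8: outside
witness against invariant: d → 8

Answer: INVARIANT VIOLATED at state 8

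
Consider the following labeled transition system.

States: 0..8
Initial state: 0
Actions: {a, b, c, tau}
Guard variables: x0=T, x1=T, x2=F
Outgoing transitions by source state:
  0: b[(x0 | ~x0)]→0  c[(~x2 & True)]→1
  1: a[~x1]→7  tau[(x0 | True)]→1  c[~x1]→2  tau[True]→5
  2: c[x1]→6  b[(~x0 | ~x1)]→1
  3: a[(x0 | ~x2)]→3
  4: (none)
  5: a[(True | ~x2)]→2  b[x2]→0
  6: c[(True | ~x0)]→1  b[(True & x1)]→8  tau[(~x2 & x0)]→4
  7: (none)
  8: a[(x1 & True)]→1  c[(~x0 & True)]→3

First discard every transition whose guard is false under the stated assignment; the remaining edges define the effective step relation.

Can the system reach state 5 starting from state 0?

After dropping false guards: 11 live edges.
Layer 0: {0}
Layer 1: {1}  cumulative {0,1}
Layer 2: {5}  cumulative {0,1,5}
Layer 3: {2}  cumulative {0,1,2,5}
Layer 4: {6}  cumulative {0,1,2,5,6}
Layer 5: {4,8}  cumulative {0,1,2,4,5,6,8}
R = {0,1,2,4,5,6,8}
witness 5: c·tau

Answer: REACHABLE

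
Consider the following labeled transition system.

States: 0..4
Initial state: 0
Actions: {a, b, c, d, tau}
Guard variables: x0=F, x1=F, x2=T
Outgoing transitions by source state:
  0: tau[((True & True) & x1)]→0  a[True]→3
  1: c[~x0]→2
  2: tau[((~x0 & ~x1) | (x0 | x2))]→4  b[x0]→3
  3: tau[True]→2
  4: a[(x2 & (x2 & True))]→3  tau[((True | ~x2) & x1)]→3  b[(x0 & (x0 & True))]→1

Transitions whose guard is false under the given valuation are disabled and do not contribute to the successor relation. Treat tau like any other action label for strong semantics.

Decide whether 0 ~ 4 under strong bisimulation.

Answer: BISIMILAR

Working:
Refine partition for ~:
  round 0: {{0,1,2,3,4}}
  round 1: {{0,4},{1},{2,3}}
  round 2: {{0,4},{1},{2},{3}}
stable after 3 split(s): 4 block(s)
[0]={0,4}  [4]={0,4}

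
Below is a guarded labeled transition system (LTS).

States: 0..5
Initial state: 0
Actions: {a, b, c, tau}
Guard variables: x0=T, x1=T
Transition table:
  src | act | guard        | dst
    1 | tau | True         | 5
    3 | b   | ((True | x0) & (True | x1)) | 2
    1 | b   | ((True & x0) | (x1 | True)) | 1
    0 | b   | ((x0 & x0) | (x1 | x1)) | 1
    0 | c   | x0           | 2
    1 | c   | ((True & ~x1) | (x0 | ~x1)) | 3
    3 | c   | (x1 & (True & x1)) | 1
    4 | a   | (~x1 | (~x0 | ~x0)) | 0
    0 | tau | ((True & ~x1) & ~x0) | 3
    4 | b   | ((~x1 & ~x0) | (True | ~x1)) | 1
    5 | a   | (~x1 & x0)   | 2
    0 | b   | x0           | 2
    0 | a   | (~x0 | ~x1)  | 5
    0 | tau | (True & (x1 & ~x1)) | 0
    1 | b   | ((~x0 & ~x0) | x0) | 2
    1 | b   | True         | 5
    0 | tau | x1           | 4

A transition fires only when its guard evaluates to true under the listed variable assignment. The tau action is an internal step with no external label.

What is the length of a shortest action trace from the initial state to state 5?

Answer: 2

Trace:
Layered search for 5:
  depth 0: {0}
  depth 1: {1,2,4}
  depth 2: {3,5}
depth(5)=2, e.g. b·b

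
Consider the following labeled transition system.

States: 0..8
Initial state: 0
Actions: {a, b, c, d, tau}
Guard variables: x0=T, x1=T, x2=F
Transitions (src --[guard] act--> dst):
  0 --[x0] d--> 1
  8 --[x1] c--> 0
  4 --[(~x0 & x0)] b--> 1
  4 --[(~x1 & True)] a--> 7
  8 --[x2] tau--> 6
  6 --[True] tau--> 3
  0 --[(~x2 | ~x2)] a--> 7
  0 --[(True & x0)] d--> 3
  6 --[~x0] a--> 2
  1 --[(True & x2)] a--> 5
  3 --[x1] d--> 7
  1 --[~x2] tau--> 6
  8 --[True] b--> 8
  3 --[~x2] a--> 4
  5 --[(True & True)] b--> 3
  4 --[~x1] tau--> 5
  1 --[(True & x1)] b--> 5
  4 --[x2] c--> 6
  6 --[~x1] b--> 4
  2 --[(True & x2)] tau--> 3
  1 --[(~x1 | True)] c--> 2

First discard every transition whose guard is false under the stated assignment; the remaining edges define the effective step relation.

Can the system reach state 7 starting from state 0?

After dropping false guards: 12 live edges.
Layer 0: {0}
Layer 1: {1,3,7}  now seen {0,1,3,7}
Layer 2: {2,4,5,6}  now seen {0,1,2,3,4,5,6,7}
Reach set: {0,1,2,3,4,5,6,7}
trace reaching 7: a

Answer: REACHABLE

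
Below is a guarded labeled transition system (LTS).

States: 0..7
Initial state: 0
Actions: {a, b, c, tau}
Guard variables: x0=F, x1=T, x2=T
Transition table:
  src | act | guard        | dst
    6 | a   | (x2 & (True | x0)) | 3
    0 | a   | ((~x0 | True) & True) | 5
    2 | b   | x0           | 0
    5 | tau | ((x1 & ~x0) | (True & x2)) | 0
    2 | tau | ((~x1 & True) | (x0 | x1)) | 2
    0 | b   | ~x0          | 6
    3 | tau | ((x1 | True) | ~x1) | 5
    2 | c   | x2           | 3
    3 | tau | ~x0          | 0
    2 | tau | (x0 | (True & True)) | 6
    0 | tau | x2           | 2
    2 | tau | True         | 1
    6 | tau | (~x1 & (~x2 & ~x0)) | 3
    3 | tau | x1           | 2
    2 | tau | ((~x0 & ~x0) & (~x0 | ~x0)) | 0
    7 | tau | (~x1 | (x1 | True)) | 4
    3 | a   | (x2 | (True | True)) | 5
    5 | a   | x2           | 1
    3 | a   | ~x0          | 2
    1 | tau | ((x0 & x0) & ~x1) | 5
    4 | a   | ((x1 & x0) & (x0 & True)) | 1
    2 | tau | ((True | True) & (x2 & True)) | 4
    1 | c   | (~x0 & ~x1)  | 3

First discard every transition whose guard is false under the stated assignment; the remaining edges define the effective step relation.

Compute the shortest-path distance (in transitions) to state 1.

BFS to 1:
  Layer 0: {0}
  Layer 1: {2,5,6}
  Layer 2: {1,3,4}
1 enters at depth 2; path a·a

Answer: 2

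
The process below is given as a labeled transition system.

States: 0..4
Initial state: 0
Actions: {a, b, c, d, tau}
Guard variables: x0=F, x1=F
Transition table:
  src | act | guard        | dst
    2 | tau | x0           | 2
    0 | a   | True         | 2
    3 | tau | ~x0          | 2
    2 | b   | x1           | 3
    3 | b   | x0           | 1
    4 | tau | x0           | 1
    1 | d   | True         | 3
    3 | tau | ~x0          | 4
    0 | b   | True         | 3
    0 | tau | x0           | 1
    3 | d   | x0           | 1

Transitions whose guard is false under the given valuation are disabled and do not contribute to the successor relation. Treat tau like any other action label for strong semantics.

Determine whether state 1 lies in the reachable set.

After dropping false guards: 5 live edges.
L0 = {0}
L1 = {2,3}  total {0,2,3}
L2 = {4}  total {0,2,3,4}
R = {0,2,3,4}

Answer: UNREACHABLE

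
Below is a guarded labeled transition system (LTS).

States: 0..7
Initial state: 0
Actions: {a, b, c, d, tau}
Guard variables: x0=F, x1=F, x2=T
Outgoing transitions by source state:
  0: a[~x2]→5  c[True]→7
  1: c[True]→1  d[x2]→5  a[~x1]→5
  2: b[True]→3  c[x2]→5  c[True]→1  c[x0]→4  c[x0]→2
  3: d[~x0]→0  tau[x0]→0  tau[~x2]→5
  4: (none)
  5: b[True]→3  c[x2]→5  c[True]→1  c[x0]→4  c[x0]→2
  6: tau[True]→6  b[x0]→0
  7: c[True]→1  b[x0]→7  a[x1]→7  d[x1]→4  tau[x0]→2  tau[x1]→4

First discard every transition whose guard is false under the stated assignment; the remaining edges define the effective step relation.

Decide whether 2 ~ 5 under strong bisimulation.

Answer: BISIMILAR

Trace:
Refine partition for ~:
  π0 = {{0,1,2,3,4,5,6,7}}
  π1 = {{0,7},{1},{2,5},{3},{4},{6}}
  π2 = {{0},{1},{2,5},{3},{4},{6},{7}}
Fixed point at round 3; 7 class(es).
[2]={2,5}  [5]={2,5}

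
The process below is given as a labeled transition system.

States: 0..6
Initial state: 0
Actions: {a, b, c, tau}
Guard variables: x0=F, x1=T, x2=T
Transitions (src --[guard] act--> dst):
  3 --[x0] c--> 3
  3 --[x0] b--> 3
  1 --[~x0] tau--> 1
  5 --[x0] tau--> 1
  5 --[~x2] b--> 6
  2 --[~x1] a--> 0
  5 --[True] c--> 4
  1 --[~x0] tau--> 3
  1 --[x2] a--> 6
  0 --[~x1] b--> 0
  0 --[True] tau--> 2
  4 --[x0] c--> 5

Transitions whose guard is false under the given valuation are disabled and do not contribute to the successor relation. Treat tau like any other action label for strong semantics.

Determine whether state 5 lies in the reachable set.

5 transition(s) survive guard evaluation.
Layer 0: {0}
Layer 1: {2}  cumulative {0,2}
Reach set: {0,2}

Answer: UNREACHABLE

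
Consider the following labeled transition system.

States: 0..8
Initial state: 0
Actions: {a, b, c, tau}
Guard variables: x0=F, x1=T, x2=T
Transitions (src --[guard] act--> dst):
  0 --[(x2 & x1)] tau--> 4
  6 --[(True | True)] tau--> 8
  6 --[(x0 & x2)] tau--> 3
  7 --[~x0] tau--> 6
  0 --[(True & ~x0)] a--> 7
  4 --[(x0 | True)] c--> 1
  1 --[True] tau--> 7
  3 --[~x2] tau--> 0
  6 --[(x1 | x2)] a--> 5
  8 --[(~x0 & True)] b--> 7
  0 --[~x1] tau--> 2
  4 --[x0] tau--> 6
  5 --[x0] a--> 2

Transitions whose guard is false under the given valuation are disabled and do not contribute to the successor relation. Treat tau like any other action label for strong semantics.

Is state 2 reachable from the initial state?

After dropping false guards: 8 live edges.
L0 = {0}
L1 = {4,7}  total {0,4,7}
L2 = {1,6}  total {0,1,4,6,7}
L3 = {5,8}  total {0,1,4,5,6,7,8}
Reach set: {0,1,4,5,6,7,8}

Answer: UNREACHABLE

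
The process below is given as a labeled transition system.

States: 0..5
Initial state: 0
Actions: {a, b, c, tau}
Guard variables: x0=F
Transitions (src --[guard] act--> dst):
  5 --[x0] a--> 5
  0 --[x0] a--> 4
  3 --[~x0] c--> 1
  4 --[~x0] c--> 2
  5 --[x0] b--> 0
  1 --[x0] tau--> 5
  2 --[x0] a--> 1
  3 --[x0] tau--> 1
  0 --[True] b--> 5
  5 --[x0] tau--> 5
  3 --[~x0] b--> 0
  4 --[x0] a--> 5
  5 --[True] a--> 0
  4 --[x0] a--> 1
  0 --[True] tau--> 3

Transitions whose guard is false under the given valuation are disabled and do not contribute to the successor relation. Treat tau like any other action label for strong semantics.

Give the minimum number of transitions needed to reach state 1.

Answer: 2

Working:
BFS to 1:
  L0 = {0}
  L1 = {3,5}
  L2 = {1}
depth(1)=2, e.g. tau·c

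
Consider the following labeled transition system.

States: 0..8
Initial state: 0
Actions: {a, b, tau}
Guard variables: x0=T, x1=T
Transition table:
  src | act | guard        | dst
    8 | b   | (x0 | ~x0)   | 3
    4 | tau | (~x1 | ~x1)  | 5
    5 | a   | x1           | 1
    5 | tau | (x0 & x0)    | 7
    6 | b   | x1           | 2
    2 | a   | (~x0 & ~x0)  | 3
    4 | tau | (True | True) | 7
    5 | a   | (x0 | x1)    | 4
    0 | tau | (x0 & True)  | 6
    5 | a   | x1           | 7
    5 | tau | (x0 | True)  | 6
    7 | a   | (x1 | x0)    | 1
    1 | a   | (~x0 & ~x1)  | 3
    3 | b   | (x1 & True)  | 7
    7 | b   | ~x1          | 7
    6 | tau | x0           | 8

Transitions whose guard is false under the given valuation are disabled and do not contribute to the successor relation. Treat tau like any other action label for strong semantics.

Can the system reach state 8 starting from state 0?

12 transition(s) survive guard evaluation.
Layer 0: {0}
Layer 1: {6}  total {0,6}
Layer 2: {2,8}  total {0,2,6,8}
Layer 3: {3}  total {0,2,3,6,8}
Layer 4: {7}  total {0,2,3,6,7,8}
Layer 5: {1}  total {0,1,2,3,6,7,8}
Reachable = {0,1,2,3,6,7,8}
Path to 8: tau·tau

Answer: REACHABLE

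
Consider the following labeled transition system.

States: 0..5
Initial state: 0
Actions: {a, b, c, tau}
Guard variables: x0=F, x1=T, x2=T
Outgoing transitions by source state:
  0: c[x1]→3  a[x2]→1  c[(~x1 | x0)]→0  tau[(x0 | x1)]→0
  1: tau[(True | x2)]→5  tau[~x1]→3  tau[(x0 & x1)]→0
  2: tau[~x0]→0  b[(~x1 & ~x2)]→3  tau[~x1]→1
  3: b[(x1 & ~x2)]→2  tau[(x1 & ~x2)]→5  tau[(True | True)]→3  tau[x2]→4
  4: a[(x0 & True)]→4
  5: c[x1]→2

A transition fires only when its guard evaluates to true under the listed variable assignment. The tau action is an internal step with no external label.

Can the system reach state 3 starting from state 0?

After dropping false guards: 8 live edges.
L0 = {0}
L1 = {1,3}  total {0,1,3}
L2 = {4,5}  total {0,1,3,4,5}
L3 = {2}  total {0,1,2,3,4,5}
Reachable = {0,1,2,3,4,5}
witness 3: c

Answer: REACHABLE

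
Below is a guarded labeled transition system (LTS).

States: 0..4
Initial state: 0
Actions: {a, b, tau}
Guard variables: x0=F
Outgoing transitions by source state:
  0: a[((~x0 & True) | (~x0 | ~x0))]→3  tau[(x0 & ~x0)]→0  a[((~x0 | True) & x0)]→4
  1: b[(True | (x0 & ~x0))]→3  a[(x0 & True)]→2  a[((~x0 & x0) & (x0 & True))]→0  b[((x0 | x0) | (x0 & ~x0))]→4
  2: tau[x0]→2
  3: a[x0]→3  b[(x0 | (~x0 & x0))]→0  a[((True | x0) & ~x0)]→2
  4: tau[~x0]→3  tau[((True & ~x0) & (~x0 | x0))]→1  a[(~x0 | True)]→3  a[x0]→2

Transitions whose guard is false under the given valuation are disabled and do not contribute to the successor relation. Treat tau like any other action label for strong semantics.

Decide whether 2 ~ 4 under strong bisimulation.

Answer: NOT BISIMILAR

Analysis:
Refine partition for ~:
  round 0: {{0,1,2,3,4}}
  round 1: {{0,3},{1},{2},{4}}
  round 2: {{0},{1},{2},{3},{4}}
5 equivalence class(es) (converged in 3)
2∈{2}, 4∈{4}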